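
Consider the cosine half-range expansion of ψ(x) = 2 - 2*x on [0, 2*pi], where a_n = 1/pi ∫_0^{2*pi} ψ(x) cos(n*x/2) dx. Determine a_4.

a_4 = 1/pi ∫_0^{2*pi} (2 - 2*x) cos(2*x) dx.
Integrating by parts (boundary term plus one more integral), an antiderivative of (2 - 2*x) cos(2*x) is -x*sin(2*x) + sin(2*x) - cos(2*x)/2; evaluating from 0 to 2*pi: ∫_{0}^{2*pi} (2 - 2*x) cos(2*x) dx = (-1/2) - (-1/2) = 0.
Hence a_4 = (1/pi)·(0) = 0.

0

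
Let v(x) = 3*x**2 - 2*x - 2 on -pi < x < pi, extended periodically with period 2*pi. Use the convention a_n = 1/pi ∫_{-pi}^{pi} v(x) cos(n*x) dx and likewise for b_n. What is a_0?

-4 + 2*pi**2

a_0 = 1/pi ∫_{-pi}^{pi} v(x) dx = 1/pi · (2*pi*(-2 + pi**2)) = -4 + 2*pi**2.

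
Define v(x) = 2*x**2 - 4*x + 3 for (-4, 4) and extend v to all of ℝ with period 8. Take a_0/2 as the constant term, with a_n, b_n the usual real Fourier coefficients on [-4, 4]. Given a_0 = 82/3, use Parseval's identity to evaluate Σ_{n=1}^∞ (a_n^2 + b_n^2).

15872/45

Parseval: a_0^2/2 + Σ_{n≥1} (a_n^2+b_n^2) = 1/4 ∫_{-4}^{4} v(x)^2 dx = 10894/15.
Subtract a_0^2/2 = 3362/9: Σ (a_n^2+b_n^2) = 15872/45.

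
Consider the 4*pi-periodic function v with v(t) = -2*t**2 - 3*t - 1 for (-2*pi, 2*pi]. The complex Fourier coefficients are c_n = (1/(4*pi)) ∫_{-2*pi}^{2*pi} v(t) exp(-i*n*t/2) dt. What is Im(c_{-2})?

3

Since v is real-valued, Im(c_{-2}) = -(1/(4*pi)) ∫_{-2*pi}^{2*pi} v(t) sin(-t) dt = b_{2}/2.
Integrating by parts twice (tabular method), an antiderivative of (-2*t**2 - 3*t - 1) sin(-t) is -2*t**2*cos(t) + 4*t*sin(t) - 3*t*cos(t) + 3*sin(t) + 3*cos(t); evaluating from -2*pi to 2*pi: ∫_{-2*pi}^{2*pi} (-2*t**2 - 3*t - 1) sin(-t) dt = (-8*pi**2 - 6*pi + 3) - (-8*pi**2 + 3 + 6*pi) = -12*pi.
Hence Im(c_{-2}) = (-1/(4*pi))·(-12*pi) = 3.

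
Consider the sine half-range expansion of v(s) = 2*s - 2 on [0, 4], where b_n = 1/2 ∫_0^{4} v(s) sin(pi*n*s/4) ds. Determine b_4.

b_4 = 1/2 ∫_0^{4} (2*s - 2) sin(pi*s) ds.
Integrating by parts (boundary term plus one more integral), an antiderivative of (2*s - 2) sin(pi*s) is -2*s*cos(pi*s)/pi + 2*sin(pi*s)/pi**2 + 2*cos(pi*s)/pi; evaluating from 0 to 4: ∫_{0}^{4} (2*s - 2) sin(pi*s) ds = (-6/pi) - (2/pi) = -8/pi.
Hence b_4 = (1/2)·(-8/pi) = -4/pi.

-4/pi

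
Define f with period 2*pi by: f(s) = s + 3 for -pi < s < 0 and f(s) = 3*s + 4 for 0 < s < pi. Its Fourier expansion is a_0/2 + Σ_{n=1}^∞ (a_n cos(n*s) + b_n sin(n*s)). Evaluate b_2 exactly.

-2

b_2 = 1/pi ∫_{-pi}^{pi} f(s) sin(2*s) ds.
Split the integral at the breakpoints.
Integrating by parts (boundary term plus one more integral), an antiderivative of (s + 3) sin(2*s) is -s*cos(2*s)/2 + sin(2*s)/4 - 3*cos(2*s)/2; evaluating from -pi to 0: ∫_{-pi}^{0} (s + 3) sin(2*s) ds = (-3/2) - (-3/2 + pi/2) = -pi/2.
Integrating by parts (boundary term plus one more integral), an antiderivative of (3*s + 4) sin(2*s) is -3*s*cos(2*s)/2 + 3*sin(2*s)/4 - 2*cos(2*s); evaluating from 0 to pi: ∫_{0}^{pi} (3*s + 4) sin(2*s) ds = (-3*pi/2 - 2) - (-2) = -3*pi/2.
Summing the pieces and multiplying by (1/pi) gives b_2 = -2.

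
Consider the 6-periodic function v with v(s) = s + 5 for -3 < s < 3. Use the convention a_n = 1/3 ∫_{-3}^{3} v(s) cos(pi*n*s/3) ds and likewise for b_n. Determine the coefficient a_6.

a_6 = 1/3 ∫_{-3}^{3} v(s) cos(2*pi*s) ds.
Integrating by parts (boundary term plus one more integral), an antiderivative of (s + 5) cos(2*pi*s) is s*sin(2*pi*s)/(2*pi) + 5*sin(2*pi*s)/(2*pi) + cos(2*pi*s)/(4*pi**2); evaluating from -3 to 3: ∫_{-3}^{3} (s + 5) cos(2*pi*s) ds = (1/(4*pi**2)) - (1/(4*pi**2)) = 0.
Hence a_6 = (1/3)·(0) = 0.

0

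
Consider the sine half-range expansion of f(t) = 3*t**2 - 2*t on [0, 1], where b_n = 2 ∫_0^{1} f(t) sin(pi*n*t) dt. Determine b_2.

b_2 = 2 ∫_0^{1} (3*t**2 - 2*t) sin(2*pi*t) dt.
Integrating by parts twice (tabular method), an antiderivative of (3*t**2 - 2*t) sin(2*pi*t) is -3*t**2*cos(2*pi*t)/(2*pi) + 3*t*sin(2*pi*t)/(2*pi**2) + t*cos(2*pi*t)/pi - sin(2*pi*t)/(2*pi**2) + 3*cos(2*pi*t)/(4*pi**3); evaluating from 0 to 1: ∫_{0}^{1} (3*t**2 - 2*t) sin(2*pi*t) dt = ((3 - 2*pi**2)/(4*pi**3)) - (3/(4*pi**3)) = -1/(2*pi).
Hence b_2 = 2·(-1/(2*pi)) = -1/pi.

-1/pi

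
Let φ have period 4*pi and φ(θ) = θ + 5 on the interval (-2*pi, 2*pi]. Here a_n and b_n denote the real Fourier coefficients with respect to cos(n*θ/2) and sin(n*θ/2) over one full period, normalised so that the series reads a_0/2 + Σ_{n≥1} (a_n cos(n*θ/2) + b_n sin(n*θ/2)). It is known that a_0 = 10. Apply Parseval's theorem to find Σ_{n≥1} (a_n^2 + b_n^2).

8*pi**2/3

Parseval: a_0^2/2 + Σ_{n≥1} (a_n^2+b_n^2) = (1/(2*pi)) ∫_{-2*pi}^{2*pi} φ(θ)^2 dθ = 8*pi**2/3 + 50.
Subtract a_0^2/2 = 50: Σ (a_n^2+b_n^2) = 8*pi**2/3.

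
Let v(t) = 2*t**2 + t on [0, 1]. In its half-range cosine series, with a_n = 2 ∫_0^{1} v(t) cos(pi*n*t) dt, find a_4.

a_4 = 2 ∫_0^{1} (2*t**2 + t) cos(4*pi*t) dt.
Integrating by parts twice (tabular method), an antiderivative of (2*t**2 + t) cos(4*pi*t) is t**2*sin(4*pi*t)/(2*pi) + t*sin(4*pi*t)/(4*pi) + t*cos(4*pi*t)/(4*pi**2) - sin(4*pi*t)/(16*pi**3) + cos(4*pi*t)/(16*pi**2); evaluating from 0 to 1: ∫_{0}^{1} (2*t**2 + t) cos(4*pi*t) dt = (5/(16*pi**2)) - (1/(16*pi**2)) = 1/(4*pi**2).
Hence a_4 = 2·(1/(4*pi**2)) = 1/(2*pi**2).

1/(2*pi**2)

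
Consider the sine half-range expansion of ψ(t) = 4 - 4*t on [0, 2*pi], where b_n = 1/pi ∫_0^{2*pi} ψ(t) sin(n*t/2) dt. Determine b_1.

-16 + 16/pi

b_1 = 1/pi ∫_0^{2*pi} (4 - 4*t) sin(t/2) dt.
Integrating by parts (boundary term plus one more integral), an antiderivative of (4 - 4*t) sin(t/2) is 8*t*cos(t/2) - 16*sin(t/2) - 8*cos(t/2); evaluating from 0 to 2*pi: ∫_{0}^{2*pi} (4 - 4*t) sin(t/2) dt = (8 - 16*pi) - (-8) = 16 - 16*pi.
Hence b_1 = (1/pi)·(16 - 16*pi) = -16 + 16/pi.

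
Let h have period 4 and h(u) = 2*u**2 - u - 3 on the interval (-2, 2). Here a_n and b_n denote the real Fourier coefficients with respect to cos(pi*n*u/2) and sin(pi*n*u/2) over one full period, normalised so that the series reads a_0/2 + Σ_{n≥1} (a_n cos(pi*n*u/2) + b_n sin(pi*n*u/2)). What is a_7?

-32/(49*pi**2)

a_7 = 1/2 ∫_{-2}^{2} h(u) cos(7*pi*u/2) du.
Integrating by parts twice (tabular method), an antiderivative of (2*u**2 - u - 3) cos(7*pi*u/2) is 4*u**2*sin(7*pi*u/2)/(7*pi) - 2*u*sin(7*pi*u/2)/(7*pi) + 16*u*cos(7*pi*u/2)/(49*pi**2) - 6*sin(7*pi*u/2)/(7*pi) - 32*sin(7*pi*u/2)/(343*pi**3) - 4*cos(7*pi*u/2)/(49*pi**2); evaluating from -2 to 2: ∫_{-2}^{2} (2*u**2 - u - 3) cos(7*pi*u/2) du = (-4/(7*pi**2)) - (36/(49*pi**2)) = -64/(49*pi**2).
Hence a_7 = (1/2)·(-64/(49*pi**2)) = -32/(49*pi**2).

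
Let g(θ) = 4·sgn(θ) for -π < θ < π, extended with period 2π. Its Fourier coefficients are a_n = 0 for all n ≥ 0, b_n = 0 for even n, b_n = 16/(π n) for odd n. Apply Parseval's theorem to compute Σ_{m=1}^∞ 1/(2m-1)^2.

Parseval: Σ b_n^2 = (1/π) ∫_{-π}^{π} g(θ)^2 dθ = 32.
Only odd n contribute, with b_n^2 = 256/(π^2 n^2), so Σ_{m≥1} 1/(2m-1)^2 = π^2·(32)/256 = pi**2/8.

pi**2/8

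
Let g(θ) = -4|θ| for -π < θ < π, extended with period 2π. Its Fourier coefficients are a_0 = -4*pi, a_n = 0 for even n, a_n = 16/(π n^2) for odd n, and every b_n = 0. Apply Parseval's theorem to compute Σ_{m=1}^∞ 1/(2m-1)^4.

pi**4/96

Parseval: a_0^2/2 + Σ a_n^2 = (1/π) ∫_{-π}^{π} g(θ)^2 dθ = 32*pi**2/3.
Subtract a_0^2/2 = 8*pi**2: Σ a_n^2 = 8*pi**2/3.
Only odd n contribute, with a_n^2 = 256/(π^2 n^4), so Σ_{m≥1} 1/(2m-1)^4 = π^2·(8*pi**2/3)/256 = pi**4/96.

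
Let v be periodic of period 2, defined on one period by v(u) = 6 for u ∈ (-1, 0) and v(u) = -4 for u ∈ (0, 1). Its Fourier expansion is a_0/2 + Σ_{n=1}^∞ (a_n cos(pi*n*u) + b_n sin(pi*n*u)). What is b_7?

b_7 = ∫_{-1}^{1} v(u) sin(7*pi*u) du.
Split the integral at the breakpoints.
Directly, an antiderivative of (6) sin(7*pi*u) is -6*cos(7*pi*u)/(7*pi); evaluating from -1 to 0: ∫_{-1}^{0} (6) sin(7*pi*u) du = (-6/(7*pi)) - (6/(7*pi)) = -12/(7*pi).
Directly, an antiderivative of (-4) sin(7*pi*u) is 4*cos(7*pi*u)/(7*pi); evaluating from 0 to 1: ∫_{0}^{1} (-4) sin(7*pi*u) du = (-4/(7*pi)) - (4/(7*pi)) = -8/(7*pi).
Summing the pieces gives b_7 = -20/(7*pi).

-20/(7*pi)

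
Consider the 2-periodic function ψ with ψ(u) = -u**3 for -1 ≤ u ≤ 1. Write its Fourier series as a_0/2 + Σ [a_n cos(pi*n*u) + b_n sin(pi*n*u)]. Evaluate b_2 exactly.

b_2 = ∫_{-1}^{1} ψ(u) sin(2*pi*u) du.
ψ is odd and sin(2*pi*u) is odd, so the integrand is even and b_2 = 2 ∫_0^{1} ψ(u) sin(2*pi*u) du.
Integrating by parts three times (tabular method), an antiderivative of (-u**3) sin(2*pi*u) is u**3*cos(2*pi*u)/(2*pi) - 3*u**2*sin(2*pi*u)/(4*pi**2) - 3*u*cos(2*pi*u)/(4*pi**3) + 3*sin(2*pi*u)/(8*pi**4); evaluating from 0 to 1: ∫_{0}^{1} (-u**3) sin(2*pi*u) du = ((-3 + 2*pi**2)/(4*pi**3)) - (0) = (-3 + 2*pi**2)/(4*pi**3).
Hence b_2 = 2·((-3 + 2*pi**2)/(4*pi**3)) = (-3/2 + pi**2)/pi**3.

(-3/2 + pi**2)/pi**3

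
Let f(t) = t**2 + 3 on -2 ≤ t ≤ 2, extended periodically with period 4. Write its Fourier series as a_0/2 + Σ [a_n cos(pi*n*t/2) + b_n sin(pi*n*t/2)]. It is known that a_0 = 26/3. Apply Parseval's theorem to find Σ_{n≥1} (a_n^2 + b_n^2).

Parseval: a_0^2/2 + Σ_{n≥1} (a_n^2+b_n^2) = 1/2 ∫_{-2}^{2} f(t)^2 dt = 202/5.
Subtract a_0^2/2 = 338/9: Σ (a_n^2+b_n^2) = 128/45.

128/45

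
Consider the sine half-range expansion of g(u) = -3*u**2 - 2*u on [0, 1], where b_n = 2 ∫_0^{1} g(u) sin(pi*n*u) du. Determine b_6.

5/(3*pi)

b_6 = 2 ∫_0^{1} (-3*u**2 - 2*u) sin(6*pi*u) du.
Integrating by parts twice (tabular method), an antiderivative of (-3*u**2 - 2*u) sin(6*pi*u) is u**2*cos(6*pi*u)/(2*pi) - u*sin(6*pi*u)/(6*pi**2) + u*cos(6*pi*u)/(3*pi) - sin(6*pi*u)/(18*pi**2) - cos(6*pi*u)/(36*pi**3); evaluating from 0 to 1: ∫_{0}^{1} (-3*u**2 - 2*u) sin(6*pi*u) du = ((-1 + 30*pi**2)/(36*pi**3)) - (-1/(36*pi**3)) = 5/(6*pi).
Hence b_6 = 2·(5/(6*pi)) = 5/(3*pi).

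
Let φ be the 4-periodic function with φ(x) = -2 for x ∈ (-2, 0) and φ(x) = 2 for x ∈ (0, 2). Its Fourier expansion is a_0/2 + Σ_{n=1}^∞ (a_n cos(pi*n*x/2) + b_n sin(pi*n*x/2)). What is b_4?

b_4 = 1/2 ∫_{-2}^{2} φ(x) sin(2*pi*x) dx.
φ is odd and sin(2*pi*x) is odd, so the integrand is even and b_4 = ∫_0^{2} φ(x) sin(2*pi*x) dx.
Directly, an antiderivative of (2) sin(2*pi*x) is -cos(2*pi*x)/pi; evaluating from 0 to 2: ∫_{0}^{2} (2) sin(2*pi*x) dx = (-1/pi) - (-1/pi) = 0.
Hence b_4 = 0.

0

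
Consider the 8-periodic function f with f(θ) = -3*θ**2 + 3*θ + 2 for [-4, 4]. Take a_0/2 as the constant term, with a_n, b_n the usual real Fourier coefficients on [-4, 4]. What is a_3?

64/(3*pi**2)

a_3 = 1/4 ∫_{-4}^{4} f(θ) cos(3*pi*θ/4) dθ.
Integrating by parts twice (tabular method), an antiderivative of (-3*θ**2 + 3*θ + 2) cos(3*pi*θ/4) is -4*θ**2*sin(3*pi*θ/4)/pi + 4*θ*sin(3*pi*θ/4)/pi - 32*θ*cos(3*pi*θ/4)/(3*pi**2) + 128*sin(3*pi*θ/4)/(9*pi**3) + 8*sin(3*pi*θ/4)/(3*pi) + 16*cos(3*pi*θ/4)/(3*pi**2); evaluating from -4 to 4: ∫_{-4}^{4} (-3*θ**2 + 3*θ + 2) cos(3*pi*θ/4) dθ = (112/(3*pi**2)) - (-48/pi**2) = 256/(3*pi**2).
Hence a_3 = (1/4)·(256/(3*pi**2)) = 64/(3*pi**2).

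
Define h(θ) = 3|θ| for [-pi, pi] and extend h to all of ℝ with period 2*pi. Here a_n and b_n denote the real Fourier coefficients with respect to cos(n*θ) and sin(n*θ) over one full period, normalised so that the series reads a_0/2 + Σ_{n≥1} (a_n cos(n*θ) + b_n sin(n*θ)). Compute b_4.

b_4 = 1/pi ∫_{-pi}^{pi} h(θ) sin(4*θ) dθ.
h is even and sin(4*θ) is odd, so the integrand is odd over a symmetric interval and the integral vanishes.

0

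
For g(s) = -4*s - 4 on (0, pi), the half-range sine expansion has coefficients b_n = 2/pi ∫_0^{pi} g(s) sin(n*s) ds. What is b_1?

-8 - 16/pi

b_1 = 2/pi ∫_0^{pi} (-4*s - 4) sin(s) ds.
Integrating by parts (boundary term plus one more integral), an antiderivative of (-4*s - 4) sin(s) is 4*s*cos(s) - 4*sin(s) + 4*cos(s); evaluating from 0 to pi: ∫_{0}^{pi} (-4*s - 4) sin(s) ds = (-4*pi - 4) - (4) = -4*pi - 8.
Hence b_1 = (2/pi)·(-4*pi - 8) = -8 - 16/pi.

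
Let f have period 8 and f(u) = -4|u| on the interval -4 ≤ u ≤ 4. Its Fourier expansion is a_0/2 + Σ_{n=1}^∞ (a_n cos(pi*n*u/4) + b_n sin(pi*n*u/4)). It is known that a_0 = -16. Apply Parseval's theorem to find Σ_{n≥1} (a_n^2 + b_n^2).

Parseval: a_0^2/2 + Σ_{n≥1} (a_n^2+b_n^2) = 1/4 ∫_{-4}^{4} f(u)^2 du = 512/3.
Subtract a_0^2/2 = 128: Σ (a_n^2+b_n^2) = 128/3.

128/3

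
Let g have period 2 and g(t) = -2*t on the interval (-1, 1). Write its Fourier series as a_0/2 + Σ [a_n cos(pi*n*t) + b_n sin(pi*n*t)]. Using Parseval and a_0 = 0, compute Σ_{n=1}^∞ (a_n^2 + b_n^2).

8/3

Parseval: a_0^2/2 + Σ_{n≥1} (a_n^2+b_n^2) = ∫_{-1}^{1} g(t)^2 dt = 8/3.
Subtract a_0^2/2 = 0: Σ (a_n^2+b_n^2) = 8/3.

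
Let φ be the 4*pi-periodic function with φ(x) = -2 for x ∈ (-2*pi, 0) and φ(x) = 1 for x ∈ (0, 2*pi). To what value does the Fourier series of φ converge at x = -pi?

-2

φ is continuous at x = -pi with value -2, so the series converges to -2 there.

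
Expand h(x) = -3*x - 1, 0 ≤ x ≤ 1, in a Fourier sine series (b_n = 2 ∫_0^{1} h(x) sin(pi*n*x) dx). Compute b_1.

-10/pi

b_1 = 2 ∫_0^{1} (-3*x - 1) sin(pi*x) dx.
Integrating by parts (boundary term plus one more integral), an antiderivative of (-3*x - 1) sin(pi*x) is 3*x*cos(pi*x)/pi - 3*sin(pi*x)/pi**2 + cos(pi*x)/pi; evaluating from 0 to 1: ∫_{0}^{1} (-3*x - 1) sin(pi*x) dx = (-4/pi) - (1/pi) = -5/pi.
Hence b_1 = 2·(-5/pi) = -10/pi.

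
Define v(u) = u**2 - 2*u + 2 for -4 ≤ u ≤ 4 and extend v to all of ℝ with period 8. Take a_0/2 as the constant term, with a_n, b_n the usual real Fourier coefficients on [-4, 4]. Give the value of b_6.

8/(3*pi)

b_6 = 1/4 ∫_{-4}^{4} v(u) sin(3*pi*u/2) du.
Integrating by parts twice (tabular method), an antiderivative of (u**2 - 2*u + 2) sin(3*pi*u/2) is -2*u**2*cos(3*pi*u/2)/(3*pi) + 8*u*sin(3*pi*u/2)/(9*pi**2) + 4*u*cos(3*pi*u/2)/(3*pi) - 8*sin(3*pi*u/2)/(9*pi**2) - 4*cos(3*pi*u/2)/(3*pi) + 16*cos(3*pi*u/2)/(27*pi**3); evaluating from -4 to 4: ∫_{-4}^{4} (u**2 - 2*u + 2) sin(3*pi*u/2) du = (4*(4 - 45*pi**2)/(27*pi**3)) - (4*(4 - 117*pi**2)/(27*pi**3)) = 32/(3*pi).
Hence b_6 = (1/4)·(32/(3*pi)) = 8/(3*pi).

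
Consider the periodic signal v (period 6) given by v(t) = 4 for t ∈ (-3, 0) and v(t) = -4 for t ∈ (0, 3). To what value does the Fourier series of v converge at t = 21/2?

t = 21/2 differs from t = -3/2 by 2 full period(s), and the series is 6-periodic.
v is continuous at t = -3/2 with value 4, so the series converges to 4 there.

4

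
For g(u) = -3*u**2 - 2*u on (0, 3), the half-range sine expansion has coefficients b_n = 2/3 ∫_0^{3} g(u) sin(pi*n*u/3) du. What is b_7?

6*(36 - 539*pi**2)/(343*pi**3)

b_7 = 2/3 ∫_0^{3} (-3*u**2 - 2*u) sin(7*pi*u/3) du.
Integrating by parts twice (tabular method), an antiderivative of (-3*u**2 - 2*u) sin(7*pi*u/3) is 9*u**2*cos(7*pi*u/3)/(7*pi) - 54*u*sin(7*pi*u/3)/(49*pi**2) + 6*u*cos(7*pi*u/3)/(7*pi) - 18*sin(7*pi*u/3)/(49*pi**2) - 162*cos(7*pi*u/3)/(343*pi**3); evaluating from 0 to 3: ∫_{0}^{3} (-3*u**2 - 2*u) sin(7*pi*u/3) du = (9*(18 - 539*pi**2)/(343*pi**3)) - (-162/(343*pi**3)) = 9*(36 - 539*pi**2)/(343*pi**3).
Hence b_7 = (2/3)·(9*(36 - 539*pi**2)/(343*pi**3)) = 6*(36 - 539*pi**2)/(343*pi**3).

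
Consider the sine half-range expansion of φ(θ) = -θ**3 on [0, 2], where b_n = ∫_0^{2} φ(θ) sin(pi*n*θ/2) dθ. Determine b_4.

-3/(2*pi**3) + 4/pi

b_4 = ∫_0^{2} (-θ**3) sin(2*pi*θ) dθ.
Integrating by parts three times (tabular method), an antiderivative of (-θ**3) sin(2*pi*θ) is θ**3*cos(2*pi*θ)/(2*pi) - 3*θ**2*sin(2*pi*θ)/(4*pi**2) - 3*θ*cos(2*pi*θ)/(4*pi**3) + 3*sin(2*pi*θ)/(8*pi**4); evaluating from 0 to 2: ∫_{0}^{2} (-θ**3) sin(2*pi*θ) dθ = (-3/(2*pi**3) + 4/pi) - (0) = -3/(2*pi**3) + 4/pi.
Hence b_4 = -3/(2*pi**3) + 4/pi.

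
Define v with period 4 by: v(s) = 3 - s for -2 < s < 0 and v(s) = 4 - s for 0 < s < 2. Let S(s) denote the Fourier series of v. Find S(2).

7/2

At s = 2 the one-sided limits are v(2^-) = 2 and v(2^+) = 5.
By Dirichlet's theorem the series converges to their average, [(2) + (5)]/2 = 7/2.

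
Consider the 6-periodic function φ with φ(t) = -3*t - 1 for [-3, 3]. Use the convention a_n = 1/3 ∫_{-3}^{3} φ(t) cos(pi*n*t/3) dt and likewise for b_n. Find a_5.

0

a_5 = 1/3 ∫_{-3}^{3} φ(t) cos(5*pi*t/3) dt.
Integrating by parts (boundary term plus one more integral), an antiderivative of (-3*t - 1) cos(5*pi*t/3) is -9*t*sin(5*pi*t/3)/(5*pi) - 3*sin(5*pi*t/3)/(5*pi) - 27*cos(5*pi*t/3)/(25*pi**2); evaluating from -3 to 3: ∫_{-3}^{3} (-3*t - 1) cos(5*pi*t/3) dt = (27/(25*pi**2)) - (27/(25*pi**2)) = 0.
Hence a_5 = (1/3)·(0) = 0.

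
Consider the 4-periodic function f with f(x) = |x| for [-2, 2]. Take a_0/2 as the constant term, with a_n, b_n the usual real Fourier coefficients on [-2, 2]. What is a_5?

a_5 = 1/2 ∫_{-2}^{2} f(x) cos(5*pi*x/2) dx.
f is even and cos(5*pi*x/2) is even, so the integrand is even and a_5 = ∫_0^{2} f(x) cos(5*pi*x/2) dx.
Integrating by parts (boundary term plus one more integral), an antiderivative of (x) cos(5*pi*x/2) is 2*x*sin(5*pi*x/2)/(5*pi) + 4*cos(5*pi*x/2)/(25*pi**2); evaluating from 0 to 2: ∫_{0}^{2} (x) cos(5*pi*x/2) dx = (-4/(25*pi**2)) - (4/(25*pi**2)) = -8/(25*pi**2).
Hence a_5 = -8/(25*pi**2).

-8/(25*pi**2)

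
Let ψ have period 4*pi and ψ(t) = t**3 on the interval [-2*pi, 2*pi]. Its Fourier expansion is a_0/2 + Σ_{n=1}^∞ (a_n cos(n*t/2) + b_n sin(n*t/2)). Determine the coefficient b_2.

b_2 = (1/(2*pi)) ∫_{-2*pi}^{2*pi} ψ(t) sin(t) dt.
ψ is odd and sin(t) is odd, so the integrand is even and b_2 = 1/pi ∫_0^{2*pi} ψ(t) sin(t) dt.
Integrating by parts three times (tabular method), an antiderivative of (t**3) sin(t) is -t**3*cos(t) + 3*t**2*sin(t) + 6*t*cos(t) - 6*sin(t); evaluating from 0 to 2*pi: ∫_{0}^{2*pi} (t**3) sin(t) dt = (-8*pi**3 + 12*pi) - (0) = -8*pi**3 + 12*pi.
Hence b_2 = (1/pi)·(-8*pi**3 + 12*pi) = 12 - 8*pi**2.

12 - 8*pi**2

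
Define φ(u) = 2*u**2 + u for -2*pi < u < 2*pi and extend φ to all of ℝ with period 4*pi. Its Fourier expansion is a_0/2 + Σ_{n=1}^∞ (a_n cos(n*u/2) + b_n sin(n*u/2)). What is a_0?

16*pi**2/3

a_0 = (1/(2*pi)) ∫_{-2*pi}^{2*pi} φ(u) du = (1/(2*pi)) · (32*pi**3/3) = 16*pi**2/3.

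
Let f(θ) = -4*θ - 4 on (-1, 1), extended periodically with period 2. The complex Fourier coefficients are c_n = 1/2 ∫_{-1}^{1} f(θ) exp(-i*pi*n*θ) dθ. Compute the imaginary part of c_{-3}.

-4/(3*pi)

Since f is real-valued, Im(c_{-3}) = -1/2 ∫_{-1}^{1} f(θ) sin(-3*pi*θ) dθ = b_{3}/2.
Integrating by parts (boundary term plus one more integral), an antiderivative of (-4*θ - 4) sin(-3*pi*θ) is -4*θ*cos(3*pi*θ)/(3*pi) + 4*sin(3*pi*θ)/(9*pi**2) - 4*cos(3*pi*θ)/(3*pi); evaluating from -1 to 1: ∫_{-1}^{1} (-4*θ - 4) sin(-3*pi*θ) dθ = (8/(3*pi)) - (0) = 8/(3*pi).
Hence Im(c_{-3}) = (-1/2)·(8/(3*pi)) = -4/(3*pi).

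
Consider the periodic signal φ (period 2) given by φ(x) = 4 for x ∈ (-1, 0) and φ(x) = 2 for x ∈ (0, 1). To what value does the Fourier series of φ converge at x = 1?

3

At x = 1 the one-sided limits are φ(1^-) = 2 and φ(1^+) = 4.
By Dirichlet's theorem the series converges to their average, [(2) + (4)]/2 = 3.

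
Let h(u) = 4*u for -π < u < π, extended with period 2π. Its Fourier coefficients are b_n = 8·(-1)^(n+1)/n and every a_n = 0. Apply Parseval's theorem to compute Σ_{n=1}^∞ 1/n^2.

pi**2/6

Parseval: Σ b_n^2 = (1/π) ∫_{-π}^{π} h(u)^2 du = 32*pi**2/3.
Σ b_n^2 = Σ 64/n^2, so Σ 1/n^2 = (32*pi**2/3)/64 = pi**2/6.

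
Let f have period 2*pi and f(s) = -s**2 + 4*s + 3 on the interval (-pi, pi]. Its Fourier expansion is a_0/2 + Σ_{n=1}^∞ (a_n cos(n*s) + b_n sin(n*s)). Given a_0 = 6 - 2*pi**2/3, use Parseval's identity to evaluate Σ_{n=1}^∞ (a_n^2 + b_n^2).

Parseval: a_0^2/2 + Σ_{n≥1} (a_n^2+b_n^2) = 1/pi ∫_{-pi}^{pi} f(s)^2 ds = 18 + 2*pi**4/5 + 20*pi**2/3.
Subtract a_0^2/2 = 2*(9 - pi**2)**2/9: Σ (a_n^2+b_n^2) = 8*pi**2*(pi**2 + 60)/45.

8*pi**2*(pi**2 + 60)/45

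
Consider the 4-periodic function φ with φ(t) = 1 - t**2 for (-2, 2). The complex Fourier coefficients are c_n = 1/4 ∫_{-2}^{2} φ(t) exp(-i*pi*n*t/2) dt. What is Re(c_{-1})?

8/pi**2

Since φ is real-valued, Re(c_{-1}) = 1/4 ∫_{-2}^{2} φ(t) cos(-pi*t/2) dt = a_{1}/2.
φ is even and cos(-pi*t/2) is even, so the integrand is even: ∫_{-2}^{2} φ(t) cos(-pi*t/2) dt = 2∫_0^{2} φ(t) cos(-pi*t/2) dt.
Integrating by parts twice (tabular method), an antiderivative of (1 - t**2) cos(-pi*t/2) is -2*t**2*sin(pi*t/2)/pi - 8*t*cos(pi*t/2)/pi**2 + 16*sin(pi*t/2)/pi**3 + 2*sin(pi*t/2)/pi; evaluating from 0 to 2: ∫_{0}^{2} (1 - t**2) cos(-pi*t/2) dt = (16/pi**2) - (0) = 16/pi**2.
So ∫_{-2}^{2} φ(t) cos(-pi*t/2) dt = 32/pi**2.
Hence Re(c_{-1}) = (1/4)·(32/pi**2) = 8/pi**2.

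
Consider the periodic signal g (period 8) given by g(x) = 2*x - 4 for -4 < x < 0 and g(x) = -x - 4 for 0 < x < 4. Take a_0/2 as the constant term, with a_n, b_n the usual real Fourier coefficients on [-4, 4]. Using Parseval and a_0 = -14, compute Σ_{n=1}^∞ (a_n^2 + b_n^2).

Parseval: a_0^2/2 + Σ_{n≥1} (a_n^2+b_n^2) = 1/4 ∫_{-4}^{4} g(x)^2 dx = 320/3.
Subtract a_0^2/2 = 98: Σ (a_n^2+b_n^2) = 26/3.

26/3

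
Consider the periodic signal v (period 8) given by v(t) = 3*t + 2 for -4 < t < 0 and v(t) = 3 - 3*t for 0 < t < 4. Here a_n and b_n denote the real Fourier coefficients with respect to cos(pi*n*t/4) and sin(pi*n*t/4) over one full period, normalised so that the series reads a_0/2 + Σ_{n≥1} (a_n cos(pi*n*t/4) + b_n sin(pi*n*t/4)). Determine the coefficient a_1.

a_1 = 1/4 ∫_{-4}^{4} v(t) cos(pi*t/4) dt.
Split the integral at the breakpoints.
Integrating by parts (boundary term plus one more integral), an antiderivative of (3*t + 2) cos(pi*t/4) is 12*t*sin(pi*t/4)/pi + 8*sin(pi*t/4)/pi + 48*cos(pi*t/4)/pi**2; evaluating from -4 to 0: ∫_{-4}^{0} (3*t + 2) cos(pi*t/4) dt = (48/pi**2) - (-48/pi**2) = 96/pi**2.
Integrating by parts (boundary term plus one more integral), an antiderivative of (3 - 3*t) cos(pi*t/4) is -12*t*sin(pi*t/4)/pi + 12*sin(pi*t/4)/pi - 48*cos(pi*t/4)/pi**2; evaluating from 0 to 4: ∫_{0}^{4} (3 - 3*t) cos(pi*t/4) dt = (48/pi**2) - (-48/pi**2) = 96/pi**2.
Summing the pieces and multiplying by (1/4) gives a_1 = 48/pi**2.

48/pi**2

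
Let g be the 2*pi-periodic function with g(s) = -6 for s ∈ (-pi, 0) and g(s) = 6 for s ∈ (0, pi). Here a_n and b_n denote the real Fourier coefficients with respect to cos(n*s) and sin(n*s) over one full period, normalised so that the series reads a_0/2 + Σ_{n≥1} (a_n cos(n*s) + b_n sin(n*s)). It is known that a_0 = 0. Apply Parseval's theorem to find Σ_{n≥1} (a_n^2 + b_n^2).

72

Parseval: a_0^2/2 + Σ_{n≥1} (a_n^2+b_n^2) = 1/pi ∫_{-pi}^{pi} g(s)^2 ds = 72.
Subtract a_0^2/2 = 0: Σ (a_n^2+b_n^2) = 72.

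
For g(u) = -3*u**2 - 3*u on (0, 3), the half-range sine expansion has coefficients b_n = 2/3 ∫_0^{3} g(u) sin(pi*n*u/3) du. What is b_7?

b_7 = 2/3 ∫_0^{3} (-3*u**2 - 3*u) sin(7*pi*u/3) du.
Integrating by parts twice (tabular method), an antiderivative of (-3*u**2 - 3*u) sin(7*pi*u/3) is 9*u**2*cos(7*pi*u/3)/(7*pi) - 54*u*sin(7*pi*u/3)/(49*pi**2) + 9*u*cos(7*pi*u/3)/(7*pi) - 27*sin(7*pi*u/3)/(49*pi**2) - 162*cos(7*pi*u/3)/(343*pi**3); evaluating from 0 to 3: ∫_{0}^{3} (-3*u**2 - 3*u) sin(7*pi*u/3) du = (54*(3 - 98*pi**2)/(343*pi**3)) - (-162/(343*pi**3)) = 108*(3 - 49*pi**2)/(343*pi**3).
Hence b_7 = (2/3)·(108*(3 - 49*pi**2)/(343*pi**3)) = 72*(3 - 49*pi**2)/(343*pi**3).

72*(3 - 49*pi**2)/(343*pi**3)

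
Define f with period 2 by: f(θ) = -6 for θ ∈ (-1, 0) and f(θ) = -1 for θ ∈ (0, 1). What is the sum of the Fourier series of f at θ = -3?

-7/2

θ = -3 differs from θ = -1 by -1 full period(s), and the series is 2-periodic.
At θ = -1 the one-sided limits are f(-1^-) = -1 and f(-1^+) = -6.
By Dirichlet's theorem the series converges to their average, [(-1) + (-6)]/2 = -7/2.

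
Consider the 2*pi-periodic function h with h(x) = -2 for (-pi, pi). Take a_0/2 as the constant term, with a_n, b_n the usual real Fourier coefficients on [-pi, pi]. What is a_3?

a_3 = 1/pi ∫_{-pi}^{pi} h(x) cos(3*x) dx.
h is even and cos(3*x) is even, so the integrand is even and a_3 = 2/pi ∫_0^{pi} h(x) cos(3*x) dx.
Directly, an antiderivative of (-2) cos(3*x) is -2*sin(3*x)/3; evaluating from 0 to pi: ∫_{0}^{pi} (-2) cos(3*x) dx = (0) - (0) = 0.
Hence a_3 = (2/pi)·(0) = 0.

0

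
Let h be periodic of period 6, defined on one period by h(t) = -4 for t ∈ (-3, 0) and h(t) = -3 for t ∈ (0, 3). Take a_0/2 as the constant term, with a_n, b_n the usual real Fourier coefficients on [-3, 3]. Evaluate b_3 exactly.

2/(3*pi)

b_3 = 1/3 ∫_{-3}^{3} h(t) sin(pi*t) dt.
Split the integral at the breakpoints.
Directly, an antiderivative of (-4) sin(pi*t) is 4*cos(pi*t)/pi; evaluating from -3 to 0: ∫_{-3}^{0} (-4) sin(pi*t) dt = (4/pi) - (-4/pi) = 8/pi.
Directly, an antiderivative of (-3) sin(pi*t) is 3*cos(pi*t)/pi; evaluating from 0 to 3: ∫_{0}^{3} (-3) sin(pi*t) dt = (-3/pi) - (3/pi) = -6/pi.
Summing the pieces and multiplying by (1/3) gives b_3 = 2/(3*pi).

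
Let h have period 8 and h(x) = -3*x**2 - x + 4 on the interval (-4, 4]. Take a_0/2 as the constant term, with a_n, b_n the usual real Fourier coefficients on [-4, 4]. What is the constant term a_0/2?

a_0 = 1/4 ∫_{-4}^{4} h(x) dx = 1/4 · (-96) = -24.
So the constant term a_0/2 = -12.

-12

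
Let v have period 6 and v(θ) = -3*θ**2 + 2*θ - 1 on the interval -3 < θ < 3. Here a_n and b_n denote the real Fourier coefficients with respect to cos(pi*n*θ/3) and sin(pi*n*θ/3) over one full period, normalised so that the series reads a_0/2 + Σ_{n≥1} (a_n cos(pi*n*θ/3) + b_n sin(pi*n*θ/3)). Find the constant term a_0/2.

a_0 = 1/3 ∫_{-3}^{3} v(θ) dθ = 1/3 · (-60) = -20.
So the constant term a_0/2 = -10.

-10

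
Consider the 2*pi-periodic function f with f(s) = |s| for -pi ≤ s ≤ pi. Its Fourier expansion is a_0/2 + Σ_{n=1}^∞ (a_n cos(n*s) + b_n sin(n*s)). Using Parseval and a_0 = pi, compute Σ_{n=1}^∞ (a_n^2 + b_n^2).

Parseval: a_0^2/2 + Σ_{n≥1} (a_n^2+b_n^2) = 1/pi ∫_{-pi}^{pi} f(s)^2 ds = 2*pi**2/3.
Subtract a_0^2/2 = pi**2/2: Σ (a_n^2+b_n^2) = pi**2/6.

pi**2/6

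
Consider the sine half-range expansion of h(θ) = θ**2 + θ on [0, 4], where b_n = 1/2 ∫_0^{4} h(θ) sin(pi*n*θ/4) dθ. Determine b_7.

8*(-16 + 245*pi**2)/(343*pi**3)

b_7 = 1/2 ∫_0^{4} (θ**2 + θ) sin(7*pi*θ/4) dθ.
Integrating by parts twice (tabular method), an antiderivative of (θ**2 + θ) sin(7*pi*θ/4) is -4*θ**2*cos(7*pi*θ/4)/(7*pi) + 32*θ*sin(7*pi*θ/4)/(49*pi**2) - 4*θ*cos(7*pi*θ/4)/(7*pi) + 16*sin(7*pi*θ/4)/(49*pi**2) + 128*cos(7*pi*θ/4)/(343*pi**3); evaluating from 0 to 4: ∫_{0}^{4} (θ**2 + θ) sin(7*pi*θ/4) dθ = (16*(-8 + 245*pi**2)/(343*pi**3)) - (128/(343*pi**3)) = 16*(-16 + 245*pi**2)/(343*pi**3).
Hence b_7 = (1/2)·(16*(-16 + 245*pi**2)/(343*pi**3)) = 8*(-16 + 245*pi**2)/(343*pi**3).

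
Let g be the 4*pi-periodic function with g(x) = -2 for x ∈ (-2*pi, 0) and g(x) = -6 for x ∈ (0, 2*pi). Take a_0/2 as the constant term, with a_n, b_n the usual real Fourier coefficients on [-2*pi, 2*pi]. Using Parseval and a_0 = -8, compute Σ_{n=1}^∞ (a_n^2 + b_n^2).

Parseval: a_0^2/2 + Σ_{n≥1} (a_n^2+b_n^2) = (1/(2*pi)) ∫_{-2*pi}^{2*pi} g(x)^2 dx = 40.
Subtract a_0^2/2 = 32: Σ (a_n^2+b_n^2) = 8.

8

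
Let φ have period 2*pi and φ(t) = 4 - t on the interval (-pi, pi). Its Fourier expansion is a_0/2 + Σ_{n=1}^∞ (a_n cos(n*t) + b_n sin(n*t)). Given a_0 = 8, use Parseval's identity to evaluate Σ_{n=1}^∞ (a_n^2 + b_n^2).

2*pi**2/3

Parseval: a_0^2/2 + Σ_{n≥1} (a_n^2+b_n^2) = 1/pi ∫_{-pi}^{pi} φ(t)^2 dt = 2*pi**2/3 + 32.
Subtract a_0^2/2 = 32: Σ (a_n^2+b_n^2) = 2*pi**2/3.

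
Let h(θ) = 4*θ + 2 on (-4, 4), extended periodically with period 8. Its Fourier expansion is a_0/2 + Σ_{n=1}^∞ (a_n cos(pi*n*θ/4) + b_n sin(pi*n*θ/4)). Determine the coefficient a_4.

0

a_4 = 1/4 ∫_{-4}^{4} h(θ) cos(pi*θ) dθ.
Integrating by parts (boundary term plus one more integral), an antiderivative of (4*θ + 2) cos(pi*θ) is 4*θ*sin(pi*θ)/pi + 2*sin(pi*θ)/pi + 4*cos(pi*θ)/pi**2; evaluating from -4 to 4: ∫_{-4}^{4} (4*θ + 2) cos(pi*θ) dθ = (4/pi**2) - (4/pi**2) = 0.
Hence a_4 = (1/4)·(0) = 0.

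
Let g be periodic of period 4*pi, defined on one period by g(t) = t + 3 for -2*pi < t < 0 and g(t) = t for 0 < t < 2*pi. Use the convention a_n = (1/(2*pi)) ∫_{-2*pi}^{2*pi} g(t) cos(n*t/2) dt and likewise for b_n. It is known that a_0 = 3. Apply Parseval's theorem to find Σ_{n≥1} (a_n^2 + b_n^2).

-6*pi + 9/2 + 8*pi**2/3

Parseval: a_0^2/2 + Σ_{n≥1} (a_n^2+b_n^2) = (1/(2*pi)) ∫_{-2*pi}^{2*pi} g(t)^2 dt = -6*pi + 9 + 8*pi**2/3.
Subtract a_0^2/2 = 9/2: Σ (a_n^2+b_n^2) = -6*pi + 9/2 + 8*pi**2/3.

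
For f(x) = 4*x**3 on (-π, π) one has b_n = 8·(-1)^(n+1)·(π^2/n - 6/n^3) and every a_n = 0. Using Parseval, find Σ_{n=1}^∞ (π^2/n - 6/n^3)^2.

Parseval: Σ b_n^2 = (1/π) ∫_{-π}^{π} f(x)^2 dx = 32*pi**6/7.
b_n^2 = 64·(π^2/n - 6/n^3)^2, so the sum equals (32*pi**6/7)/64 = pi**6/14.

pi**6/14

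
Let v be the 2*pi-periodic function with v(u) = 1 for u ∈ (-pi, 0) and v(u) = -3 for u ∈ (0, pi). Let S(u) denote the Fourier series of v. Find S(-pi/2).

1

v is continuous at u = -pi/2 with value 1, so the series converges to 1 there.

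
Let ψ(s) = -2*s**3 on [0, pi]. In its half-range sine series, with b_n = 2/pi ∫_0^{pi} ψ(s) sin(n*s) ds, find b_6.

b_6 = 2/pi ∫_0^{pi} (-2*s**3) sin(6*s) ds.
Integrating by parts three times (tabular method), an antiderivative of (-2*s**3) sin(6*s) is s**3*cos(6*s)/3 - s**2*sin(6*s)/6 - s*cos(6*s)/18 + sin(6*s)/108; evaluating from 0 to pi: ∫_{0}^{pi} (-2*s**3) sin(6*s) ds = (-pi/18 + pi**3/3) - (0) = -pi/18 + pi**3/3.
Hence b_6 = (2/pi)·(-pi/18 + pi**3/3) = -1/9 + 2*pi**2/3.

-1/9 + 2*pi**2/3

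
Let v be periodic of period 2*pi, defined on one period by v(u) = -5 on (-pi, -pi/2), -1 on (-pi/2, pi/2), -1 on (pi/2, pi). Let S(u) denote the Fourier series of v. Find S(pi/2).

-1

v is continuous at u = pi/2 with value -1, so the series converges to -1 there.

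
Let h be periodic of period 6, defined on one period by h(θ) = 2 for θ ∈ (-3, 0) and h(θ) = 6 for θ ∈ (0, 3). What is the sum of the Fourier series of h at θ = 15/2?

θ = 15/2 differs from θ = 3/2 by 1 full period(s), and the series is 6-periodic.
h is continuous at θ = 3/2 with value 6, so the series converges to 6 there.

6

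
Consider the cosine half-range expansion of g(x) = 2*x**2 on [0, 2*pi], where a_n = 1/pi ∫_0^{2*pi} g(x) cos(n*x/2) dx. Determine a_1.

-32

a_1 = 1/pi ∫_0^{2*pi} (2*x**2) cos(x/2) dx.
Integrating by parts twice (tabular method), an antiderivative of (2*x**2) cos(x/2) is 4*x**2*sin(x/2) + 16*x*cos(x/2) - 32*sin(x/2); evaluating from 0 to 2*pi: ∫_{0}^{2*pi} (2*x**2) cos(x/2) dx = (-32*pi) - (0) = -32*pi.
Hence a_1 = (1/pi)·(-32*pi) = -32.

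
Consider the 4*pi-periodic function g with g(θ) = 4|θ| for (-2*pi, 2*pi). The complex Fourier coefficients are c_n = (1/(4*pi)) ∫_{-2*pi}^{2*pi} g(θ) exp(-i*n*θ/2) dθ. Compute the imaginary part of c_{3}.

0

Since g is real-valued, Im(c_{3}) = -(1/(4*pi)) ∫_{-2*pi}^{2*pi} g(θ) sin(3*θ/2) dθ = -b_{3}/2.
(g is even, so the integrand is odd over a symmetric interval and the integral vanishes.)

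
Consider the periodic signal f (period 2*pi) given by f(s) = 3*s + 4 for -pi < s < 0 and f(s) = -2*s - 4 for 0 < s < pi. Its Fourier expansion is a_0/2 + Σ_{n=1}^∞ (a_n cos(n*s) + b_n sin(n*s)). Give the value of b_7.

(-16 + pi)/(7*pi)

b_7 = 1/pi ∫_{-pi}^{pi} f(s) sin(7*s) ds.
Split the integral at the breakpoints.
Integrating by parts (boundary term plus one more integral), an antiderivative of (3*s + 4) sin(7*s) is -3*s*cos(7*s)/7 + 3*sin(7*s)/49 - 4*cos(7*s)/7; evaluating from -pi to 0: ∫_{-pi}^{0} (3*s + 4) sin(7*s) ds = (-4/7) - (4/7 - 3*pi/7) = -8/7 + 3*pi/7.
Integrating by parts (boundary term plus one more integral), an antiderivative of (-2*s - 4) sin(7*s) is 2*s*cos(7*s)/7 - 2*sin(7*s)/49 + 4*cos(7*s)/7; evaluating from 0 to pi: ∫_{0}^{pi} (-2*s - 4) sin(7*s) ds = (-2*pi/7 - 4/7) - (4/7) = -8/7 - 2*pi/7.
Summing the pieces and multiplying by (1/pi) gives b_7 = (-16 + pi)/(7*pi).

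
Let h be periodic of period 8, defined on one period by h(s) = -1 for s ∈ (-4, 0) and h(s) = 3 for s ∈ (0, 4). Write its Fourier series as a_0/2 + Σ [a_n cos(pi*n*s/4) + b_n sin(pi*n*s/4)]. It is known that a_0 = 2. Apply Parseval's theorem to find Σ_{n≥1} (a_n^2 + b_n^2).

8

Parseval: a_0^2/2 + Σ_{n≥1} (a_n^2+b_n^2) = 1/4 ∫_{-4}^{4} h(s)^2 ds = 10.
Subtract a_0^2/2 = 2: Σ (a_n^2+b_n^2) = 8.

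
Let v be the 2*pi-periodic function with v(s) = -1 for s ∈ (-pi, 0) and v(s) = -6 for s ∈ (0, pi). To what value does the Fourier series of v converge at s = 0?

-7/2

At s = 0 the one-sided limits are v(0^-) = -1 and v(0^+) = -6.
By Dirichlet's theorem the series converges to their average, [(-1) + (-6)]/2 = -7/2.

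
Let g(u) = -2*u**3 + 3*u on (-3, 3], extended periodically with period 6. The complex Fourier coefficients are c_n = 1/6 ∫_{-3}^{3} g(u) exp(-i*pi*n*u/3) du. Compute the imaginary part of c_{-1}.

Since g is real-valued, Im(c_{-1}) = -1/6 ∫_{-3}^{3} g(u) sin(-pi*u/3) du = b_{1}/2.
g is odd and sin(-pi*u/3) is odd, so the integrand is even: ∫_{-3}^{3} g(u) sin(-pi*u/3) du = 2∫_0^{3} g(u) sin(-pi*u/3) du.
Integrating by parts three times (tabular method), an antiderivative of (-2*u**3 + 3*u) sin(-pi*u/3) is -6*u**3*cos(pi*u/3)/pi + 54*u**2*sin(pi*u/3)/pi**2 + 9*u*cos(pi*u/3)/pi + 324*u*cos(pi*u/3)/pi**3 - 972*sin(pi*u/3)/pi**4 - 27*sin(pi*u/3)/pi**2; evaluating from 0 to 3: ∫_{0}^{3} (-2*u**3 + 3*u) sin(-pi*u/3) du = (-972/pi**3 + 135/pi) - (0) = -972/pi**3 + 135/pi.
So ∫_{-3}^{3} g(u) sin(-pi*u/3) du = -1944/pi**3 + 270/pi.
Hence Im(c_{-1}) = (-1/6)·(-1944/pi**3 + 270/pi) = -45/pi + 324/pi**3.

-45/pi + 324/pi**3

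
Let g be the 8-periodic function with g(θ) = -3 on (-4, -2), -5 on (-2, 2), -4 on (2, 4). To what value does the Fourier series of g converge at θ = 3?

-4

g is continuous at θ = 3 with value -4, so the series converges to -4 there.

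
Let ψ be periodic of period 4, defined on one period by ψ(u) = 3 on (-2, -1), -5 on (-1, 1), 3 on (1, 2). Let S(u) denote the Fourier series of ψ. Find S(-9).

-1

u = -9 differs from u = -1 by -2 full period(s), and the series is 4-periodic.
At u = -1 the one-sided limits are ψ(-1^-) = 3 and ψ(-1^+) = -5.
By Dirichlet's theorem the series converges to their average, [(3) + (-5)]/2 = -1.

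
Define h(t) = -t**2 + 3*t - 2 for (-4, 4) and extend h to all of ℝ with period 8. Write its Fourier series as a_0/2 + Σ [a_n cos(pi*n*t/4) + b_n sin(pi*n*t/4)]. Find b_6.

b_6 = 1/4 ∫_{-4}^{4} h(t) sin(3*pi*t/2) dt.
Integrating by parts twice (tabular method), an antiderivative of (-t**2 + 3*t - 2) sin(3*pi*t/2) is 2*t**2*cos(3*pi*t/2)/(3*pi) - 8*t*sin(3*pi*t/2)/(9*pi**2) - 2*t*cos(3*pi*t/2)/pi + 4*sin(3*pi*t/2)/(3*pi**2) - 16*cos(3*pi*t/2)/(27*pi**3) + 4*cos(3*pi*t/2)/(3*pi); evaluating from -4 to 4: ∫_{-4}^{4} (-t**2 + 3*t - 2) sin(3*pi*t/2) dt = (-16/(27*pi**3) + 4/pi) - (-16/(27*pi**3) + 20/pi) = -16/pi.
Hence b_6 = (1/4)·(-16/pi) = -4/pi.

-4/pi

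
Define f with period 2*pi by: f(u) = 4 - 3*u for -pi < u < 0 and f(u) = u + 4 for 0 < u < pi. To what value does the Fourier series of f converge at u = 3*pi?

u = 3*pi differs from u = pi by 1 full period(s), and the series is 2*pi-periodic.
At u = pi the one-sided limits are f(pi^-) = pi + 4 and f(pi^+) = 4 + 3*pi.
By Dirichlet's theorem the series converges to their average, [(pi + 4) + (4 + 3*pi)]/2 = 4 + 2*pi.

4 + 2*pi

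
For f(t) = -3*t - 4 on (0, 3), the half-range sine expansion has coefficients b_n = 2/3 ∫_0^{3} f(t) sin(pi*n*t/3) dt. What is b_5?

-34/(5*pi)

b_5 = 2/3 ∫_0^{3} (-3*t - 4) sin(5*pi*t/3) dt.
Integrating by parts (boundary term plus one more integral), an antiderivative of (-3*t - 4) sin(5*pi*t/3) is 9*t*cos(5*pi*t/3)/(5*pi) - 27*sin(5*pi*t/3)/(25*pi**2) + 12*cos(5*pi*t/3)/(5*pi); evaluating from 0 to 3: ∫_{0}^{3} (-3*t - 4) sin(5*pi*t/3) dt = (-39/(5*pi)) - (12/(5*pi)) = -51/(5*pi).
Hence b_5 = (2/3)·(-51/(5*pi)) = -34/(5*pi).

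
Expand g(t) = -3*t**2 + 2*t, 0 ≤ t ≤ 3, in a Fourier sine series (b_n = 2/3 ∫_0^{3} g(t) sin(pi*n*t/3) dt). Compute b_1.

b_1 = 2/3 ∫_0^{3} (-3*t**2 + 2*t) sin(pi*t/3) dt.
Integrating by parts twice (tabular method), an antiderivative of (-3*t**2 + 2*t) sin(pi*t/3) is 9*t**2*cos(pi*t/3)/pi - 54*t*sin(pi*t/3)/pi**2 - 6*t*cos(pi*t/3)/pi + 18*sin(pi*t/3)/pi**2 - 162*cos(pi*t/3)/pi**3; evaluating from 0 to 3: ∫_{0}^{3} (-3*t**2 + 2*t) sin(pi*t/3) dt = (-63/pi + 162/pi**3) - (-162/pi**3) = -63/pi + 324/pi**3.
Hence b_1 = (2/3)·(-63/pi + 324/pi**3) = -42/pi + 216/pi**3.

-42/pi + 216/pi**3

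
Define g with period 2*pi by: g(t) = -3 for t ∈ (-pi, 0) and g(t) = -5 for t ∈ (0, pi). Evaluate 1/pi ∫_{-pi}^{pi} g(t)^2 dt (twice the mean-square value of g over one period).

1/pi ∫_{-pi}^{pi} g(t)^2 dt = 1/pi · (34*pi) = 34.

34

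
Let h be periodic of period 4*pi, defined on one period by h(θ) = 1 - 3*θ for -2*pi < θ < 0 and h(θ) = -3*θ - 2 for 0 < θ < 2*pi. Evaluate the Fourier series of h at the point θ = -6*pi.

-1/2

θ = -6*pi differs from θ = 2*pi by -2 full period(s), and the series is 4*pi-periodic.
At θ = 2*pi the one-sided limits are h(2*pi^-) = -6*pi - 2 and h(2*pi^+) = 1 + 6*pi.
By Dirichlet's theorem the series converges to their average, [(-6*pi - 2) + (1 + 6*pi)]/2 = -1/2.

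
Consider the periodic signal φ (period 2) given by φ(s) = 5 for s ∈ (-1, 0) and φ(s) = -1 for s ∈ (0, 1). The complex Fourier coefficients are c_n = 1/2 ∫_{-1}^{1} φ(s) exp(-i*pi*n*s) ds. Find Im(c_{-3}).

-2/pi

Since φ is real-valued, Im(c_{-3}) = -1/2 ∫_{-1}^{1} φ(s) sin(-3*pi*s) ds = b_{3}/2.
Split the integral at the breakpoints.
Directly, an antiderivative of (5) sin(-3*pi*s) is 5*cos(3*pi*s)/(3*pi); evaluating from -1 to 0: ∫_{-1}^{0} (5) sin(-3*pi*s) ds = (5/(3*pi)) - (-5/(3*pi)) = 10/(3*pi).
Directly, an antiderivative of (-1) sin(-3*pi*s) is -cos(3*pi*s)/(3*pi); evaluating from 0 to 1: ∫_{0}^{1} (-1) sin(-3*pi*s) ds = (1/(3*pi)) - (-1/(3*pi)) = 2/(3*pi).
So ∫_{-1}^{1} φ(s) sin(-3*pi*s) ds = 4/pi.
Hence Im(c_{-3}) = (-1/2)·(4/pi) = -2/pi.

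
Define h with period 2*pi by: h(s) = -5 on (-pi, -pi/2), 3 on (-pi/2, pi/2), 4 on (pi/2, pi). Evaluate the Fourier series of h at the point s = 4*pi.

3

s = 4*pi differs from s = 0 by 2 full period(s), and the series is 2*pi-periodic.
h is continuous at s = 0 with value 3, so the series converges to 3 there.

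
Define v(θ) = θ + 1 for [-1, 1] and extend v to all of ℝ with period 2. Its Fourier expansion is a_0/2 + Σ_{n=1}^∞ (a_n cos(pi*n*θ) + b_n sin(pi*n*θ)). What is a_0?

2

a_0 = ∫_{-1}^{1} v(θ) dθ = 2.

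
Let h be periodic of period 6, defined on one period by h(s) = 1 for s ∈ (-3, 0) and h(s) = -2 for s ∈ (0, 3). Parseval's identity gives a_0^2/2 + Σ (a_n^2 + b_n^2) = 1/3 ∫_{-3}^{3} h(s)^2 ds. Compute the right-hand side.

1/3 ∫_{-3}^{3} h(s)^2 ds = 1/3 · (15) = 5.

5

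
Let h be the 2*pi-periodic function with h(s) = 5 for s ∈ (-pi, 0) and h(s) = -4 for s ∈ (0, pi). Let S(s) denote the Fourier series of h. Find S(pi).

At s = pi the one-sided limits are h(pi^-) = -4 and h(pi^+) = 5.
By Dirichlet's theorem the series converges to their average, [(-4) + (5)]/2 = 1/2.

1/2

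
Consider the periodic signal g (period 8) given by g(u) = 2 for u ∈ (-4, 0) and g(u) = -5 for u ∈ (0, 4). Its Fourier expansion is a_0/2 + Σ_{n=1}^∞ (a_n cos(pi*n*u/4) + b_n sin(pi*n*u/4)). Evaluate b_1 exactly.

b_1 = 1/4 ∫_{-4}^{4} g(u) sin(pi*u/4) du.
Split the integral at the breakpoints.
Directly, an antiderivative of (2) sin(pi*u/4) is -8*cos(pi*u/4)/pi; evaluating from -4 to 0: ∫_{-4}^{0} (2) sin(pi*u/4) du = (-8/pi) - (8/pi) = -16/pi.
Directly, an antiderivative of (-5) sin(pi*u/4) is 20*cos(pi*u/4)/pi; evaluating from 0 to 4: ∫_{0}^{4} (-5) sin(pi*u/4) du = (-20/pi) - (20/pi) = -40/pi.
Summing the pieces and multiplying by (1/4) gives b_1 = -14/pi.

-14/pi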